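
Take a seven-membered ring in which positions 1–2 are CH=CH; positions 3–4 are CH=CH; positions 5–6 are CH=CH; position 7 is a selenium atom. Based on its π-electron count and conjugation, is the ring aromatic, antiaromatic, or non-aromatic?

Antiaromatic

Every ring atom contributes a p orbital perpendicular to the ring (the double-bond atoms are sp², each contributing one p electron; the selenium donates one lone pair from its p orbital), so the π system is cyclic and fully conjugated.
Tallying contributions gives 3 × 2 = 6 from the double-bond units + 2 from the Se atom = 8.
8 is a 4n count (n = 2), so the planar conjugated ring is antiaromatic.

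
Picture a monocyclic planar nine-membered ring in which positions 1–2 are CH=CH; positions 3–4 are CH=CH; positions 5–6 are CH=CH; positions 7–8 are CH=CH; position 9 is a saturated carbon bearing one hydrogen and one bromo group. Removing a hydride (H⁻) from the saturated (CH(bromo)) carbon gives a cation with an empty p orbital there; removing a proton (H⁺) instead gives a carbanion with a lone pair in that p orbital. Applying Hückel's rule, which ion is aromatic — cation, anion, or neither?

The anion

Both ions have a continuous loop of p orbitals — each ring atom is sp².
Cation: 4 × 2 + 0 = 8 π electrons → 4(2), antiaromatic.
Anion: 4 × 2 + 2 = 10 π electrons → 4(2)+2, aromatic.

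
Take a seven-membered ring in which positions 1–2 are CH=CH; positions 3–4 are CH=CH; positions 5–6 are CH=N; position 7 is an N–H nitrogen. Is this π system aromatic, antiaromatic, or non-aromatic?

The p orbitals form a continuous loop: each doubly-bonded ring atom is sp² with one p-orbital electron; the doubly-bonded nitrogens are pyridine-type — their lone pairs lie in the ring plane, leaving one electron in the p orbital; the pyrrole-type nitrogen donates its lone pair from the p orbital. The ring is fully conjugated.
Counting π electrons: 3 × 2 = 6 from the double-bond units + 2 from the NH atom = 8.
With 8 = 4·2 π electrons, Hückel's rule classifies the planar ring as antiaromatic.

Antiaromatic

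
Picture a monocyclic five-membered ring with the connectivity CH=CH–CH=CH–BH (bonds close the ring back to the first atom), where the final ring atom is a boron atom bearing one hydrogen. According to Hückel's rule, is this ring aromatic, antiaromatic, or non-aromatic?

Antiaromatic

Check conjugation: each doubly-bonded ring atom is sp² with one p-orbital electron; the boron has an empty p orbital — every position has a p orbital, so the cyclic π system is continuous.
Tallying contributions gives 2 × 2 = 4 from the double-bond units + 0 from the BH atom = 4.
4 = 4(1); a planar, fully conjugated 4n system is antiaromatic.
This is borole.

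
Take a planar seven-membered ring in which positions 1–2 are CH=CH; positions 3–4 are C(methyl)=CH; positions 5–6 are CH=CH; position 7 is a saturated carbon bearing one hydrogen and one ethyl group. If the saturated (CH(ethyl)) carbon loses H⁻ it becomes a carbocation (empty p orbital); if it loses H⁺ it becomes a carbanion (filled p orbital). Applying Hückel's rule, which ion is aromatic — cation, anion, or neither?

The cation

Once that carbon is sp², every ring atom has a p orbital and both ions are fully conjugated.
Cation: 3 × 2 + 0 = 6 π electrons → 4(1)+2, aromatic.
Anion: 3 × 2 + 2 = 8 π electrons → 4(2), antiaromatic.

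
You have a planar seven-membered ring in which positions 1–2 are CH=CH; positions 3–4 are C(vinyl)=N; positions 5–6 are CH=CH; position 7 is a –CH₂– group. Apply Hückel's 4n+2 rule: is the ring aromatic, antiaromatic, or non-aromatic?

Non-aromatic

Because the tetrahedral CH₂ carbon is sp³ and has no p orbital in the ring π system at the CH2 position, the π system cannot extend all the way around the ring.
Without a continuous loop of overlapping p orbitals the Hückel electron count never comes into play.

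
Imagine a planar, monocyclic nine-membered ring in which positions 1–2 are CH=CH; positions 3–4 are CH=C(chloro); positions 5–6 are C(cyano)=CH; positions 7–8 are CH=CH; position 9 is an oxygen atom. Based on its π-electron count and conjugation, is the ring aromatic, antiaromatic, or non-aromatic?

All ring atoms are sp² and supply a p orbital to the ring (the double-bond atoms are sp², each contributing one p electron; the oxygen donates one lone pair from its p orbital); the conjugation is uninterrupted.
Counting π electrons: 4 × 2 = 8 from the double-bond units + 2 from the O atom = 10.
With 10 π electrons (n = 2), the Hückel 4n+2 condition holds.

Aromatic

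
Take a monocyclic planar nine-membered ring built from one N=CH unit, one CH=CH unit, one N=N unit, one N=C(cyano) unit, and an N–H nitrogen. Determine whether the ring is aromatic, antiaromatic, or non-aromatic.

Aromatic

Check conjugation: every atom in a ring double bond is sp² and brings one electron to the p orbital; each sp² =N– keeps its lone pair in-plane and puts one electron into the π system; the pyrrole-type nitrogen donates its lone pair from the p orbital — every position has a p orbital, so the cyclic π system is continuous.
Counting π electrons: 4 × 2 = 8 from the double-bond units + 2 from the NH atom = 10.
With 10 π electrons (n = 2), the Hückel 4n+2 condition holds.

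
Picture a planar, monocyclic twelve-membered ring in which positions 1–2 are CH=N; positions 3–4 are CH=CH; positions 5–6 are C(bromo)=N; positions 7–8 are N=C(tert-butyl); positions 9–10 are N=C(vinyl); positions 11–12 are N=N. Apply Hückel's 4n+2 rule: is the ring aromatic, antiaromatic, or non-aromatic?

The p orbitals form a continuous loop: each doubly-bonded ring atom is sp² with one p-orbital electron; the doubly-bonded nitrogens are pyridine-type — their lone pairs lie in the ring plane, leaving one electron in the p orbital. The ring is fully conjugated.
Tallying contributions gives 6 × 2 = 12 from the 6 double-bond units.
With 12 = 4·3 π electrons, Hückel's rule classifies the planar ring as antiaromatic.

Antiaromatic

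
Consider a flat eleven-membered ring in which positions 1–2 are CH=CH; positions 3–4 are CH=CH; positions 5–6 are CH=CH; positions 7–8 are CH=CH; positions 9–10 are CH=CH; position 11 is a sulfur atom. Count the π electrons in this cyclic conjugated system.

The p orbitals form a continuous loop: the double-bond atoms are sp², each contributing one p electron; the sulfur donates one lone pair from its p orbital. The ring is fully conjugated.
Counting π electrons: 5 × 2 = 10 from the double-bond units + 2 from the S atom = 12.

12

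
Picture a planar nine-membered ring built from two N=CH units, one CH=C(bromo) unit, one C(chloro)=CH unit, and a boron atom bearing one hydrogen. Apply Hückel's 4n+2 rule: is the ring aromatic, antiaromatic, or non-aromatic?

Antiaromatic

The p orbitals form a continuous loop: every atom in a ring double bond is sp² and brings one electron to the p orbital; each sp² =N– keeps its lone pair in-plane and puts one electron into the π system; the boron has an empty p orbital. The ring is fully conjugated.
Counting π electrons: 4 × 2 = 8 from the double-bond units + 0 from the BH atom = 8.
With 8 = 4·2 π electrons, Hückel's rule classifies the planar ring as antiaromatic.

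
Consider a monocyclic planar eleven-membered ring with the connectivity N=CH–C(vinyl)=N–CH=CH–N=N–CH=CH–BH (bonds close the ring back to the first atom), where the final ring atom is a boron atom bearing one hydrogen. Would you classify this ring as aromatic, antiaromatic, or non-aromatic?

Aromatic

Every ring atom contributes a p orbital perpendicular to the ring (the double-bond atoms are sp², each contributing one p electron; the doubly-bonded nitrogens are pyridine-type — their lone pairs lie in the ring plane, leaving one electron in the p orbital; the boron has an empty p orbital), so the π system is cyclic and fully conjugated.
Counting π electrons: 5 × 2 = 10 from the double-bond units + 0 from the BH atom = 10.
With 10 π electrons (n = 2), the Hückel 4n+2 condition holds.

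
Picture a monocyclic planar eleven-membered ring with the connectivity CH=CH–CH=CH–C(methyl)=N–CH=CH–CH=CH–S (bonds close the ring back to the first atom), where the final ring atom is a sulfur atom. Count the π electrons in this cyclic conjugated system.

Every ring atom contributes a p orbital perpendicular to the ring (the double-bond atoms are sp², each contributing one p electron; each =N– nitrogen is pyridine-type (lone pair in the sp² plane, one electron in the p orbital); the sulfur donates one lone pair from its p orbital), so the π system is cyclic and fully conjugated.
π-electron count: 5 × 2 = 10 from the double-bond units + 2 from the S atom = 12.

12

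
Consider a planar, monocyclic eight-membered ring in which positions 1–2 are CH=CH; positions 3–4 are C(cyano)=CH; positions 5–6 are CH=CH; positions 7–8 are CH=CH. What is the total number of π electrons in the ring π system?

All ring atoms are sp² and supply a p orbital to the ring (each doubly-bonded ring atom is sp² with one p-orbital electron); the conjugation is uninterrupted.
Tallying contributions gives 4 × 2 = 8 from the 4 double-bond units.

8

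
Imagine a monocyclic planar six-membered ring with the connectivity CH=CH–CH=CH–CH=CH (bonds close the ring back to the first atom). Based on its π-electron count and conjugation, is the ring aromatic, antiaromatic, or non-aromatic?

All ring atoms are sp² and supply a p orbital to the ring (every atom in a ring double bond is sp² and brings one electron to the p orbital); the conjugation is uninterrupted.
Tallying contributions gives 3 × 2 = 6 from the 3 double-bond units.
6 = 4(1) + 2, which satisfies Hückel's 4n+2 rule.
(The species described is benzene.)

Aromatic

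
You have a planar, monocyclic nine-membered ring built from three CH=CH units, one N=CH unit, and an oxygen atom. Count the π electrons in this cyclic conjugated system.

10

Every ring atom contributes a p orbital perpendicular to the ring (the double-bond atoms are sp², each contributing one p electron; each sp² =N– keeps its lone pair in-plane and puts one electron into the π system; the oxygen donates one lone pair from its p orbital), so the π system is cyclic and fully conjugated.
Adding the contributions, 4 × 2 = 8 from the double-bond units + 2 from the O atom = 10.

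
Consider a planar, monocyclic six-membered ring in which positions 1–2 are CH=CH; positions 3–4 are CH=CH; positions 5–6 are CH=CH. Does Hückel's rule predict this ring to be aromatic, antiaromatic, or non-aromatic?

All ring atoms are sp² and supply a p orbital to the ring (the double-bond atoms are sp², each contributing one p electron); the conjugation is uninterrupted.
Adding the contributions, 3 × 2 = 6 from the 3 double-bond units.
With 6 π electrons (n = 1), the Hückel 4n+2 condition holds.

Aromatic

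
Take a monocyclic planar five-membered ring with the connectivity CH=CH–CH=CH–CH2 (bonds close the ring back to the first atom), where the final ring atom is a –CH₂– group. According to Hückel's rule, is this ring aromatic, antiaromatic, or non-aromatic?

Because the tetrahedral CH₂ carbon is sp³ and has no p orbital in the ring π system at the CH2 position, the π system cannot extend all the way around the ring.
Hückel's rule only applies to fully conjugated rings, so this one is simply non-aromatic.

Non-aromatic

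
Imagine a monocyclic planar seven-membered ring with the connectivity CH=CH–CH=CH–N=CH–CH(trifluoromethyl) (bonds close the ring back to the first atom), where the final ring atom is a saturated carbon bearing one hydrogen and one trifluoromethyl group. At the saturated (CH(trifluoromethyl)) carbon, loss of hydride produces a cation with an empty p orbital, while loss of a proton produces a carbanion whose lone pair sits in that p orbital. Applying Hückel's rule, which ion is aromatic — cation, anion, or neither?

The cation

Once that carbon is sp², every ring atom has a p orbital and both ions are fully conjugated.
Cation: 3 × 2 + 0 = 6 π electrons → 4(1)+2, aromatic.
Anion: 3 × 2 + 2 = 8 π electrons → 4(2), antiaromatic.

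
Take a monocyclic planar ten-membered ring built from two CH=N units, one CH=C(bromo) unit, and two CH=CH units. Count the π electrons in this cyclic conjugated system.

10

Every ring atom contributes a p orbital perpendicular to the ring (every atom in a ring double bond is sp² and brings one electron to the p orbital; each =N– nitrogen is pyridine-type (lone pair in the sp² plane, one electron in the p orbital)), so the π system is cyclic and fully conjugated.
π-electron count: 5 × 2 = 10 from the 5 double-bond units.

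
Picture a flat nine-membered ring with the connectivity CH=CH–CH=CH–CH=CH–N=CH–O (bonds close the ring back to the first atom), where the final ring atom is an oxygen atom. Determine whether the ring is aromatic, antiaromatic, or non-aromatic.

Aromatic

Every ring atom contributes a p orbital perpendicular to the ring (the double-bond atoms are sp², each contributing one p electron; each sp² =N– keeps its lone pair in-plane and puts one electron into the π system; the oxygen donates one lone pair from its p orbital), so the π system is cyclic and fully conjugated.
Adding the contributions, 4 × 2 = 8 from the double-bond units + 2 from the O atom = 10.
Since 10 = 4·2 + 2, the ring meets the 4n+2 criterion.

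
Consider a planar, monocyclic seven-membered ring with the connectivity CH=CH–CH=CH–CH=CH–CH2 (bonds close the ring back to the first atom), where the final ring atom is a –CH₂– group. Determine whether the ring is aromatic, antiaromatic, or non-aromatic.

Because the tetrahedral CH₂ carbon is sp³ and has no p orbital in the ring π system at the CH2 position, the π system cannot extend all the way around the ring.
A ring that is not fully conjugated cannot be aromatic or antiaromatic regardless of its π-electron count.

Non-aromatic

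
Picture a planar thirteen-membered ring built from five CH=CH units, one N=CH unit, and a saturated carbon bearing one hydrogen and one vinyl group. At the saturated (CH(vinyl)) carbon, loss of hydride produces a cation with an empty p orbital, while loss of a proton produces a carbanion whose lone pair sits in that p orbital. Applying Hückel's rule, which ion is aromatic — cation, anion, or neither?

Once that carbon is sp², every ring atom has a p orbital and both ions are fully conjugated.
Cation: 6 × 2 + 0 = 12 π electrons → 4(3), antiaromatic.
Anion: 6 × 2 + 2 = 14 π electrons → 4(3)+2, aromatic.

The anion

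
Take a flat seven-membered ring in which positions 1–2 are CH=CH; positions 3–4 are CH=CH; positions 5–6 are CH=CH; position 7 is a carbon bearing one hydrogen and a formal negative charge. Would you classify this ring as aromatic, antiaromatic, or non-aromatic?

Antiaromatic

All ring atoms are sp² and supply a p orbital to the ring (each doubly-bonded ring atom is sp² with one p-orbital electron; the carbanion's lone pair occupies the p orbital); the conjugation is uninterrupted.
π-electron count: 3 × 2 = 6 from the double-bond units + 2 from the CH(-) atom = 8.
8 = 4(2); a planar, fully conjugated 4n system is antiaromatic.
(This ring is the cycloheptatrienyl anion.)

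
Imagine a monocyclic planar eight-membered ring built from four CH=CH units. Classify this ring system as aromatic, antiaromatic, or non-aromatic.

Every ring atom contributes a p orbital perpendicular to the ring (every atom in a ring double bond is sp² and brings one electron to the p orbital), so the π system is cyclic and fully conjugated.
π-electron count: 4 × 2 = 8 from the 4 double-bond units.
8 = 4(2); a planar, fully conjugated 4n system is antiaromatic.
(The species described is cyclooctatetraene.)

Antiaromatic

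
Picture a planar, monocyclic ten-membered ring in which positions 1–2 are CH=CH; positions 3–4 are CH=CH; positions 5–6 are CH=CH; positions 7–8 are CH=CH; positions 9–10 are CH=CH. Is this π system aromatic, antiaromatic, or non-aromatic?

The p orbitals form a continuous loop: every atom in a ring double bond is sp² and brings one electron to the p orbital. The ring is fully conjugated.
Counting π electrons: 5 × 2 = 10 from the 5 double-bond units.
With 10 π electrons (n = 2), the Hückel 4n+2 condition holds.

Aromatic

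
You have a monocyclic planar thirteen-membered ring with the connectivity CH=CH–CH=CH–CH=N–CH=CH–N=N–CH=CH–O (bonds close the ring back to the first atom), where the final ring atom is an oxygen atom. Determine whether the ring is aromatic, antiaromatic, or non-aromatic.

Aromatic

The p orbitals form a continuous loop: each doubly-bonded ring atom is sp² with one p-orbital electron; the doubly-bonded nitrogens are pyridine-type — their lone pairs lie in the ring plane, leaving one electron in the p orbital; the oxygen donates one lone pair from its p orbital. The ring is fully conjugated.
Adding the contributions, 6 × 2 = 12 from the double-bond units + 2 from the O atom = 14.
With 14 π electrons (n = 3), the Hückel 4n+2 condition holds.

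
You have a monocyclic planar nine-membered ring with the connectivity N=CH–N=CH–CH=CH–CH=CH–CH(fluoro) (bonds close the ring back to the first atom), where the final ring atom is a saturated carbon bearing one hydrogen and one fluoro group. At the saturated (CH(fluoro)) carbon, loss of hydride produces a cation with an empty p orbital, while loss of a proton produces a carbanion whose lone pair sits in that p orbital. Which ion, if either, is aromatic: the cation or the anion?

The anion

Once that carbon is sp², every ring atom has a p orbital and both ions are fully conjugated.
Cation: 4 × 2 + 0 = 8 π electrons → 4(2), antiaromatic.
Anion: 4 × 2 + 2 = 10 π electrons → 4(2)+2, aromatic.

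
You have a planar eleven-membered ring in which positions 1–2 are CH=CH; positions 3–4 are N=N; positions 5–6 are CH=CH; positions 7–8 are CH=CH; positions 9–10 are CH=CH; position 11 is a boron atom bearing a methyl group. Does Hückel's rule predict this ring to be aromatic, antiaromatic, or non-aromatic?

Check conjugation: each doubly-bonded ring atom is sp² with one p-orbital electron; the doubly-bonded nitrogens are pyridine-type — their lone pairs lie in the ring plane, leaving one electron in the p orbital; the boron has an empty p orbital — every position has a p orbital, so the cyclic π system is continuous.
Counting π electrons: 5 × 2 = 10 from the double-bond units + 0 from the B(methyl) atom = 10.
With 10 π electrons (n = 2), the Hückel 4n+2 condition holds.

Aromatic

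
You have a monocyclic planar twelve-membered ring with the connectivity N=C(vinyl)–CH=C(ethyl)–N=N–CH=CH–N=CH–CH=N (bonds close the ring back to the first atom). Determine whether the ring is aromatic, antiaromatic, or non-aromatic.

Antiaromatic

Check conjugation: the double-bond atoms are sp², each contributing one p electron; each sp² =N– keeps its lone pair in-plane and puts one electron into the π system — every position has a p orbital, so the cyclic π system is continuous.
Counting π electrons: 6 × 2 = 12 from the 6 double-bond units.
With 12 = 4·3 π electrons, Hückel's rule classifies the planar ring as antiaromatic.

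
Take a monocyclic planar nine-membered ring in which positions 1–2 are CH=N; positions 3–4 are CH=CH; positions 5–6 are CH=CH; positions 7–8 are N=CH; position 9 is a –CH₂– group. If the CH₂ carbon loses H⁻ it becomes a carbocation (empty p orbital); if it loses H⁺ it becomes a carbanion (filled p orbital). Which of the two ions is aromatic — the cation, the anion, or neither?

The anion

Both ions have a continuous loop of p orbitals — each ring atom is sp².
Cation: 4 × 2 + 0 = 8 π electrons → 4(2), antiaromatic.
Anion: 4 × 2 + 2 = 10 π electrons → 4(2)+2, aromatic.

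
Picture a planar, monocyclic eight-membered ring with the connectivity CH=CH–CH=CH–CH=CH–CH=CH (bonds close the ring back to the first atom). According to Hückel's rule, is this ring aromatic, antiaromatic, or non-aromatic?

Every ring atom contributes a p orbital perpendicular to the ring (each doubly-bonded ring atom is sp² with one p-orbital electron), so the π system is cyclic and fully conjugated.
Counting π electrons: 4 × 2 = 8 from the 4 double-bond units.
8 = 4(2); a planar, fully conjugated 4n system is antiaromatic.

Antiaromatic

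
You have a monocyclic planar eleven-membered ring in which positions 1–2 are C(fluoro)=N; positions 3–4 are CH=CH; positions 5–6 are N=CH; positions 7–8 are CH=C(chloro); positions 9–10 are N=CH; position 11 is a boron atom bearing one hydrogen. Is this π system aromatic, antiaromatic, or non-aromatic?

Aromatic

Check conjugation: every atom in a ring double bond is sp² and brings one electron to the p orbital; each =N– nitrogen is pyridine-type (lone pair in the sp² plane, one electron in the p orbital); the boron has an empty p orbital — every position has a p orbital, so the cyclic π system is continuous.
Counting π electrons: 5 × 2 = 10 from the double-bond units + 0 from the BH atom = 10.
Since 10 = 4·2 + 2, the ring meets the 4n+2 criterion.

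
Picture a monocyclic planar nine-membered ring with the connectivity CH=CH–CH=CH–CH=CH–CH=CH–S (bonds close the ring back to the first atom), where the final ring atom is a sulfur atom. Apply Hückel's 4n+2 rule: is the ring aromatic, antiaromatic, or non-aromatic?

The p orbitals form a continuous loop: each doubly-bonded ring atom is sp² with one p-orbital electron; the sulfur donates one lone pair from its p orbital. The ring is fully conjugated.
Adding the contributions, 4 × 2 = 8 from the double-bond units + 2 from the S atom = 10.
10 = 4(2) + 2, which satisfies Hückel's 4n+2 rule.

Aromatic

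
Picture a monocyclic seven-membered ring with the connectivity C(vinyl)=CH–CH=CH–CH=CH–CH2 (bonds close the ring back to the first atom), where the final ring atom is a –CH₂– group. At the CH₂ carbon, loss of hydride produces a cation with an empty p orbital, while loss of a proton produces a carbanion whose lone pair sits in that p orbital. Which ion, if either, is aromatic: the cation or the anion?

The cation

In either ion the ring is fully conjugated: every atom, including the new sp² carbon, supplies a p orbital.
Cation: 3 × 2 + 0 = 6 π electrons → 4(1)+2, aromatic.
Anion: 3 × 2 + 2 = 8 π electrons → 4(2), antiaromatic.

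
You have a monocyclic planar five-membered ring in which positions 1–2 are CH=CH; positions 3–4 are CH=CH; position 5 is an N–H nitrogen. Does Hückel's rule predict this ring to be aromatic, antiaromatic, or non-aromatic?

The p orbitals form a continuous loop: the double-bond atoms are sp², each contributing one p electron; the pyrrole-type nitrogen donates its lone pair from the p orbital. The ring is fully conjugated.
Adding the contributions, 2 × 2 = 4 from the double-bond units + 2 from the NH atom = 6.
That gives a 4n+2 count (6, n = 1).
This is pyrrole.

Aromatic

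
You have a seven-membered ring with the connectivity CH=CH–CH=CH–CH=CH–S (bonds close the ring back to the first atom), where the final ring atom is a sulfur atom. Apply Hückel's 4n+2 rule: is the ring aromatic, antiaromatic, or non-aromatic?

Antiaromatic

Check conjugation: every atom in a ring double bond is sp² and brings one electron to the p orbital; the sulfur donates one lone pair from its p orbital — every position has a p orbital, so the cyclic π system is continuous.
π-electron count: 3 × 2 = 6 from the double-bond units + 2 from the S atom = 8.
With 8 = 4·2 π electrons, Hückel's rule classifies the planar ring as antiaromatic.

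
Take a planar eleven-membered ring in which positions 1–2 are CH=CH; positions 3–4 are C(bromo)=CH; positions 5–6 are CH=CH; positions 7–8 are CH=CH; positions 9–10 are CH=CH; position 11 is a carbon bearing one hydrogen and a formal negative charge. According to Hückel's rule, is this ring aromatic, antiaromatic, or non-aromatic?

All ring atoms are sp² and supply a p orbital to the ring (every atom in a ring double bond is sp² and brings one electron to the p orbital; the carbanion's lone pair occupies the p orbital); the conjugation is uninterrupted.
Adding the contributions, 5 × 2 = 10 from the double-bond units + 2 from the CH(-) atom = 12.
12 = 4(3); a planar, fully conjugated 4n system is antiaromatic.

Antiaromatic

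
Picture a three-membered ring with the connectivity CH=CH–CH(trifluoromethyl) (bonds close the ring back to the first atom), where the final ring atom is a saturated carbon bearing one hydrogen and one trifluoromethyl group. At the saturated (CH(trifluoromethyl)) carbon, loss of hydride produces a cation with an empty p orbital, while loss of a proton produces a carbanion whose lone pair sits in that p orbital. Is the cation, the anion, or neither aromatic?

The cation

Both ions have a continuous loop of p orbitals — each ring atom is sp².
Cation: 1 × 2 + 0 = 2 π electrons → 4(0)+2, aromatic.
Anion: 1 × 2 + 2 = 4 π electrons → 4(1), antiaromatic.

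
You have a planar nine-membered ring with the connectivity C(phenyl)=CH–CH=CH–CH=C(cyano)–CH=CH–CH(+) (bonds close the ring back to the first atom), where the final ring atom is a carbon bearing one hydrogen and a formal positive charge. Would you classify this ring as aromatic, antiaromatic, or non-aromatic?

Antiaromatic

All ring atoms are sp² and supply a p orbital to the ring (the double-bond atoms are sp², each contributing one p electron; the carbocation has an empty p orbital); the conjugation is uninterrupted.
Tallying contributions gives 4 × 2 = 8 from the double-bond units + 0 from the CH(+) atom = 8.
With 8 = 4·2 π electrons, Hückel's rule classifies the planar ring as antiaromatic.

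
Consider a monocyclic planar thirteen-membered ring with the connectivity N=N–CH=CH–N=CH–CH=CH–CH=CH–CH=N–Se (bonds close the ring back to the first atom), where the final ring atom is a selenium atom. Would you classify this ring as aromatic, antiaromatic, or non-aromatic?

Aromatic

Check conjugation: every atom in a ring double bond is sp² and brings one electron to the p orbital; each sp² =N– keeps its lone pair in-plane and puts one electron into the π system; the selenium donates one lone pair from its p orbital — every position has a p orbital, so the cyclic π system is continuous.
Counting π electrons: 6 × 2 = 12 from the double-bond units + 2 from the Se atom = 14.
14 = 4(3) + 2, which satisfies Hückel's 4n+2 rule.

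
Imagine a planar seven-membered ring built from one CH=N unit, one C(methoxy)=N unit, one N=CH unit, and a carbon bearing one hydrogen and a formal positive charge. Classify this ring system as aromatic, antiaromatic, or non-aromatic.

Aromatic

All ring atoms are sp² and supply a p orbital to the ring (each doubly-bonded ring atom is sp² with one p-orbital electron; each =N– nitrogen is pyridine-type (lone pair in the sp² plane, one electron in the p orbital); the carbocation has an empty p orbital); the conjugation is uninterrupted.
Counting π electrons: 3 × 2 = 6 from the double-bond units + 0 from the CH(+) atom = 6.
With 6 π electrons (n = 1), the Hückel 4n+2 condition holds.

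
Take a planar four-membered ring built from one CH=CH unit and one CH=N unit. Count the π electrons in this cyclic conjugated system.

Every ring atom contributes a p orbital perpendicular to the ring (every atom in a ring double bond is sp² and brings one electron to the p orbital; the doubly-bonded nitrogens are pyridine-type — their lone pairs lie in the ring plane, leaving one electron in the p orbital), so the π system is cyclic and fully conjugated.
Adding the contributions, 2 × 2 = 4 from the 2 double-bond units.

4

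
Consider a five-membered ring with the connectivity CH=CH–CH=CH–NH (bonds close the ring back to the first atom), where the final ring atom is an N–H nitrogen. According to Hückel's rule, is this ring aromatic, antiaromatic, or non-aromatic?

Aromatic

The p orbitals form a continuous loop: each doubly-bonded ring atom is sp² with one p-orbital electron; the pyrrole-type nitrogen donates its lone pair from the p orbital. The ring is fully conjugated.
Counting π electrons: 2 × 2 = 4 from the double-bond units + 2 from the NH atom = 6.
Since 6 = 4·1 + 2, the ring meets the 4n+2 criterion.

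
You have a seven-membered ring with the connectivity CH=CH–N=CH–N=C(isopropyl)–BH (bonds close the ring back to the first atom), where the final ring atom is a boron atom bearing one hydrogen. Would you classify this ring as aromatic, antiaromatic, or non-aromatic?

Aromatic

The p orbitals form a continuous loop: the double-bond atoms are sp², each contributing one p electron; each sp² =N– keeps its lone pair in-plane and puts one electron into the π system; the boron has an empty p orbital. The ring is fully conjugated.
Counting π electrons: 3 × 2 = 6 from the double-bond units + 0 from the BH atom = 6.
With 6 π electrons (n = 1), the Hückel 4n+2 condition holds.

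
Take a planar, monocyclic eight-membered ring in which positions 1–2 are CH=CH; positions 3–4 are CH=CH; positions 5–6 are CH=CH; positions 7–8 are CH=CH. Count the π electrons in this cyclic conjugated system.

All ring atoms are sp² and supply a p orbital to the ring (each doubly-bonded ring atom is sp² with one p-orbital electron); the conjugation is uninterrupted.
Counting π electrons: 4 × 2 = 8 from the 4 double-bond units.
(This ring is cyclooctatetraene.)

8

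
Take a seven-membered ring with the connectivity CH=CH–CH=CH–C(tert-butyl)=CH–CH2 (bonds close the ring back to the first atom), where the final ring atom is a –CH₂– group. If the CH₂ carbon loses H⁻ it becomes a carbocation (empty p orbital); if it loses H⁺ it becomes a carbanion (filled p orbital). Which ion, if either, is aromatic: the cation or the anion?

In both ions every ring atom is sp² and contributes a p orbital, so both rings are fully conjugated.
Cation: 3 × 2 + 0 = 6 π electrons → 4(1)+2, aromatic.
Anion: 3 × 2 + 2 = 8 π electrons → 4(2), antiaromatic.

The cation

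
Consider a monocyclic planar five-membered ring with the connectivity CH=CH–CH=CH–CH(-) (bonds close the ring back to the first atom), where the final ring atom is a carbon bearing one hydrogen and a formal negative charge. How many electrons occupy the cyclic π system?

Every ring atom contributes a p orbital perpendicular to the ring (the double-bond atoms are sp², each contributing one p electron; the carbanion's lone pair occupies the p orbital), so the π system is cyclic and fully conjugated.
Counting π electrons: 2 × 2 = 4 from the double-bond units + 2 from the CH(-) atom = 6.
(The species described is the cyclopentadienyl anion.)

6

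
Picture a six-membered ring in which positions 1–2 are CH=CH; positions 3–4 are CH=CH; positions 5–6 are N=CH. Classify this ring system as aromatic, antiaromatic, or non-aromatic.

All ring atoms are sp² and supply a p orbital to the ring (every atom in a ring double bond is sp² and brings one electron to the p orbital; each =N– nitrogen is pyridine-type (lone pair in the sp² plane, one electron in the p orbital)); the conjugation is uninterrupted.
Counting π electrons: 3 × 2 = 6 from the 3 double-bond units.
6 = 4(1) + 2, which satisfies Hückel's 4n+2 rule.

Aromatic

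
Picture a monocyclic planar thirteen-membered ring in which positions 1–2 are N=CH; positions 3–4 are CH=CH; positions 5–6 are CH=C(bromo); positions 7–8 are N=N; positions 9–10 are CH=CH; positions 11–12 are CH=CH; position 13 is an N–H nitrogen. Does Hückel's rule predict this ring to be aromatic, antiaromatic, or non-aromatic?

Aromatic

All ring atoms are sp² and supply a p orbital to the ring (each doubly-bonded ring atom is sp² with one p-orbital electron; each sp² =N– keeps its lone pair in-plane and puts one electron into the π system; the pyrrole-type nitrogen donates its lone pair from the p orbital); the conjugation is uninterrupted.
Counting π electrons: 6 × 2 = 12 from the double-bond units + 2 from the NH atom = 14.
That gives a 4n+2 count (14, n = 3).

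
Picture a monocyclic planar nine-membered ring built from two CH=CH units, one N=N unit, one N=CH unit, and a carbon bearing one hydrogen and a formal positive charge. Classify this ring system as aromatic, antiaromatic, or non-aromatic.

The p orbitals form a continuous loop: each doubly-bonded ring atom is sp² with one p-orbital electron; each sp² =N– keeps its lone pair in-plane and puts one electron into the π system; the carbocation has an empty p orbital. The ring is fully conjugated.
π-electron count: 4 × 2 = 8 from the double-bond units + 0 from the CH(+) atom = 8.
8 is a 4n count (n = 2), so the planar conjugated ring is antiaromatic.

Antiaromatic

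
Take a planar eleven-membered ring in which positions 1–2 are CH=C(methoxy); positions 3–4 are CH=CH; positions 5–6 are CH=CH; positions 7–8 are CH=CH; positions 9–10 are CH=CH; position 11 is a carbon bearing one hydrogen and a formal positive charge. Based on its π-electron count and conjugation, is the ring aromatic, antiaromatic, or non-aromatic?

Every ring atom contributes a p orbital perpendicular to the ring (the double-bond atoms are sp², each contributing one p electron; the carbocation has an empty p orbital), so the π system is cyclic and fully conjugated.
Adding the contributions, 5 × 2 = 10 from the double-bond units + 0 from the CH(+) atom = 10.
10 = 4(2) + 2, which satisfies Hückel's 4n+2 rule.

Aromatic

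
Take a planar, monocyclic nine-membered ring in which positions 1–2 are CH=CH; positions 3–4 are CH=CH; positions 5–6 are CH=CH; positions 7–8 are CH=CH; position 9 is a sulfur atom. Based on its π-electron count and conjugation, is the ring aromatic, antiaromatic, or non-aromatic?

The p orbitals form a continuous loop: the double-bond atoms are sp², each contributing one p electron; the sulfur donates one lone pair from its p orbital. The ring is fully conjugated.
Adding the contributions, 4 × 2 = 8 from the double-bond units + 2 from the S atom = 10.
Since 10 = 4·2 + 2, the ring meets the 4n+2 criterion.

Aromatic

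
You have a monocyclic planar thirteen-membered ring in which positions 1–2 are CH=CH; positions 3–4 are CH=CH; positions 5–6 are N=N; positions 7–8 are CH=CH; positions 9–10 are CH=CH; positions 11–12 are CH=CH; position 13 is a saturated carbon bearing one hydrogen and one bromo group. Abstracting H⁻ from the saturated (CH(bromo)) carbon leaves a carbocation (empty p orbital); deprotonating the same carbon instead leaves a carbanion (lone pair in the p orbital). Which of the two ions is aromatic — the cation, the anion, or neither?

The anion

In both ions every ring atom is sp² and contributes a p orbital, so both rings are fully conjugated.
Cation: 6 × 2 + 0 = 12 π electrons → 4(3), antiaromatic.
Anion: 6 × 2 + 2 = 14 π electrons → 4(3)+2, aromatic.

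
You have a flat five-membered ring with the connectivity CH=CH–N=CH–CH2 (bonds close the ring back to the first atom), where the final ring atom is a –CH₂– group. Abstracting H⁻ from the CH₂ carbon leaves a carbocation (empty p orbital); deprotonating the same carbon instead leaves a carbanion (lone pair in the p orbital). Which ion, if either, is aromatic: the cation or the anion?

Both ions have a continuous loop of p orbitals — each ring atom is sp².
Cation: 2 × 2 + 0 = 4 π electrons → 4(1), antiaromatic.
Anion: 2 × 2 + 2 = 6 π electrons → 4(1)+2, aromatic.

The anion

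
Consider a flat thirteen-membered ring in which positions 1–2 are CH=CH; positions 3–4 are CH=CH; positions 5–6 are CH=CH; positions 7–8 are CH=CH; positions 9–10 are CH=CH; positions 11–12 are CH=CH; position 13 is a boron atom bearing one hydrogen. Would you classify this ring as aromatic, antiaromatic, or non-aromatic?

Antiaromatic

The p orbitals form a continuous loop: every atom in a ring double bond is sp² and brings one electron to the p orbital; the boron has an empty p orbital. The ring is fully conjugated.
Adding the contributions, 6 × 2 = 12 from the double-bond units + 0 from the BH atom = 12.
A 4n π count (12, n = 3) in a planar conjugated ring means antiaromatic.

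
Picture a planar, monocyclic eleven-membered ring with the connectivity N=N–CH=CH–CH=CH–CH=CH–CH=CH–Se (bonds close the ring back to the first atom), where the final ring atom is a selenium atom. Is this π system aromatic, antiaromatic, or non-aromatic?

All ring atoms are sp² and supply a p orbital to the ring (every atom in a ring double bond is sp² and brings one electron to the p orbital; the doubly-bonded nitrogens are pyridine-type — their lone pairs lie in the ring plane, leaving one electron in the p orbital; the selenium donates one lone pair from its p orbital); the conjugation is uninterrupted.
Counting π electrons: 5 × 2 = 10 from the double-bond units + 2 from the Se atom = 12.
12 is a 4n count (n = 3), so the planar conjugated ring is antiaromatic.

Antiaromatic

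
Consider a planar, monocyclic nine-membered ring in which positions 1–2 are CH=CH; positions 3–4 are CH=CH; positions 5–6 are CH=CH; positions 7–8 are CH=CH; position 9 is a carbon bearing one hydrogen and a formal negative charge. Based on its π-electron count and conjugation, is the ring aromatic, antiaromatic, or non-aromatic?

Aromatic

The p orbitals form a continuous loop: every atom in a ring double bond is sp² and brings one electron to the p orbital; the carbanion's lone pair occupies the p orbital. The ring is fully conjugated.
Adding the contributions, 4 × 2 = 8 from the double-bond units + 2 from the CH(-) atom = 10.
With 10 π electrons (n = 2), the Hückel 4n+2 condition holds.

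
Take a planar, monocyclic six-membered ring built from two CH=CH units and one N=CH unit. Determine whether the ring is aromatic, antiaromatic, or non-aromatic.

The p orbitals form a continuous loop: each doubly-bonded ring atom is sp² with one p-orbital electron; the doubly-bonded nitrogens are pyridine-type — their lone pairs lie in the ring plane, leaving one electron in the p orbital. The ring is fully conjugated.
Tallying contributions gives 3 × 2 = 6 from the 3 double-bond units.
That gives a 4n+2 count (6, n = 1).

Aromatic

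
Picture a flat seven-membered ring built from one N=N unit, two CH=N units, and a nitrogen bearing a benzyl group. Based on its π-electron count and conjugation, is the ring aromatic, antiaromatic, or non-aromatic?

All ring atoms are sp² and supply a p orbital to the ring (every atom in a ring double bond is sp² and brings one electron to the p orbital; each sp² =N– keeps its lone pair in-plane and puts one electron into the π system; the pyrrole-type nitrogen donates its lone pair from the p orbital); the conjugation is uninterrupted.
Counting π electrons: 3 × 2 = 6 from the double-bond units + 2 from the N(benzyl) atom = 8.
8 is a 4n count (n = 2), so the planar conjugated ring is antiaromatic.

Antiaromatic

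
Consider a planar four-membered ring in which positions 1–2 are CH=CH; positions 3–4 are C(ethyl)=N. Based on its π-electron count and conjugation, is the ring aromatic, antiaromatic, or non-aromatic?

Every ring atom contributes a p orbital perpendicular to the ring (the double-bond atoms are sp², each contributing one p electron; each =N– nitrogen is pyridine-type (lone pair in the sp² plane, one electron in the p orbital)), so the π system is cyclic and fully conjugated.
π-electron count: 2 × 2 = 4 from the 2 double-bond units.
4 = 4(1); a planar, fully conjugated 4n system is antiaromatic.

Antiaromatic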